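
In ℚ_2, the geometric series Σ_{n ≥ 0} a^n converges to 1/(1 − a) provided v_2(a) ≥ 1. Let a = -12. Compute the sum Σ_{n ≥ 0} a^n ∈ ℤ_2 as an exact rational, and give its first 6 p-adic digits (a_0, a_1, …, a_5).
Σ a^n = 1/(1 − a) = 1/13;  first 6 digits = (1, 0, 1, 0, 0, 0)

v_2(a) = 2 ≥ 1, so the series converges in ℤ_2 to 1/(1 − a) = 1/(1 − (-12)) = 1/13. Expand this rational in ℤ_2: compute digits iteratively via d_i = x_i mod 2, x_{i+1} = (x_i − d_i)/2. The first 6 digits are (1, 0, 1, 0, 0, 0).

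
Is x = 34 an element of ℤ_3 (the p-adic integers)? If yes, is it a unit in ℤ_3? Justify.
x ∈ ℤ_3^× (unit); v_3(x) = 0

ℤ_3 = {x ∈ ℚ_3 : v_3(x) ≥ 0} and ℤ_3^× = {x ∈ ℤ_3 : v_3(x) = 0}. Here v_3(34) = v_3(num) − v_3(den) = 0; compare against these criteria.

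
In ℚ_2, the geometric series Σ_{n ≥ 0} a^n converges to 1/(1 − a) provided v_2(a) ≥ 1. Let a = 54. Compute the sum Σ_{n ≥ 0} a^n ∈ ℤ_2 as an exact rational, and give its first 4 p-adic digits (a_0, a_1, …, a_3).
Σ a^n = 1/(1 − a) = -1/53;  first 4 digits = (1, 1, 0, 0)

v_2(a) = 1 ≥ 1, so the series converges in ℤ_2 to 1/(1 − a) = 1/(1 − 54) = -1/53. Expand this rational in ℤ_2: compute digits iteratively via d_i = x_i mod 2, x_{i+1} = (x_i − d_i)/2. The first 4 digits are (1, 1, 0, 0).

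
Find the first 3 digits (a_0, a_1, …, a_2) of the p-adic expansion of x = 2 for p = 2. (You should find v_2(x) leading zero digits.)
(a_0, …, a_2) = (0, 1, 0)

v_2(2) = 1, so a_0 = ... = a_0 = 0. Factor out: x = 2^1 · u with u = 1 a unit in ℤ_2. Expand u iteratively via a_{v+i} = u_i mod 2, u_{i+1} = (u_i − a_{v+i})/2:
  u_0 = 1;  a_1 = 1;  u_1 = (u_0 − 1)/2 = 0
  u_1 = 0;  a_2 = 0;  u_2 = (u_1 − 0)/2 = 0
Digits: (0, 1, 0).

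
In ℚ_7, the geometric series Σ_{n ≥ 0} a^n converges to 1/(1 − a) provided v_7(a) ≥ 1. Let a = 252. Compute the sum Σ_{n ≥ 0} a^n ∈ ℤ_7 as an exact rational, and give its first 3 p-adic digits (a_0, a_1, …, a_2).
Σ a^n = 1/(1 − a) = -1/251;  first 3 digits = (1, 1, 6)

v_7(a) = 1 ≥ 1, so the series converges in ℤ_7 to 1/(1 − a) = 1/(1 − 252) = -1/251. Expand this rational in ℤ_7: compute digits iteratively via d_i = x_i mod 7, x_{i+1} = (x_i − d_i)/7. The first 3 digits are (1, 1, 6).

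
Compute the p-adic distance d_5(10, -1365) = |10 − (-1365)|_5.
d_5(10, -1365) = 1/125

Step 1 — x − y = 10 − (-1365) = 1375. Step 2 — v_5(1375) = 3 (factor: 1375 = (5^3 · 11); the sign does not affect v_p). Step 3 — |x − y|_5 = 5^{-3} = 1/125.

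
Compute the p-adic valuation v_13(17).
v_13(17) = 0

v_13(n) is the largest exponent k such that 13^k divides n. Factor out: 17 = 13^0 · 17. (Sign doesn't affect v_p.) So v_13(17) = 0.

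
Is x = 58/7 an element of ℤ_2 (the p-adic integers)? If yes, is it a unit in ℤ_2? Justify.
x ∈ ℤ_2 but not a unit; v_2(x) = 1 > 0

ℤ_2 = {x ∈ ℚ_2 : v_2(x) ≥ 0} and ℤ_2^× = {x ∈ ℤ_2 : v_2(x) = 0}. Here v_2(58/7) = v_2(num) − v_2(den) = 1; compare against these criteria.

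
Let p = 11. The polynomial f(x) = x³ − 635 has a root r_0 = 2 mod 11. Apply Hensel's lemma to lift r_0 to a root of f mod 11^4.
r_3 = 12124 (mod 14641)

Hensel: r_{i+1} = r_i − f(r_i)/f′(r_i) mod 11^{i+2}, where f′(x) = 3x². Iterate:
  r_0 = 2 (mod 11)
  r_1 = 24 (mod 121)
  r_2 = 145 (mod 1331)
  r_3 = 12124 (mod 14641)
Final: r = 12124 with f(r) ≡ 0 mod 11^4.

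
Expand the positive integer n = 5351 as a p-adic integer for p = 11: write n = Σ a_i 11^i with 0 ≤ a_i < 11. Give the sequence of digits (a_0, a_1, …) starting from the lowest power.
(a_0, a_1, …) = (5, 2, 0, 4)

Repeated division by 11 gives the digits low-to-high: 5351 = 5 + 2·11^1 + 4·11^3. Digit sequence: (5, 2, 0, 4).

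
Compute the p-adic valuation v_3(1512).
v_3(1512) = 3

v_3(n) is the largest exponent k such that 3^k divides n. Factor out: 1512 = 3^3 · 56. (Sign doesn't affect v_p.) So v_3(1512) = 3.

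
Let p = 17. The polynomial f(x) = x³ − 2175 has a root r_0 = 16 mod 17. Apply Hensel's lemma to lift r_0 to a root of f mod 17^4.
r_3 = 14789 (mod 83521)

Hensel: r_{i+1} = r_i − f(r_i)/f′(r_i) mod 17^{i+2}, where f′(x) = 3x². Iterate:
  r_0 = 16 (mod 17)
  r_1 = 50 (mod 289)
  r_2 = 50 (mod 4913)
  r_3 = 14789 (mod 83521)
Final: r = 14789 with f(r) ≡ 0 mod 17^4.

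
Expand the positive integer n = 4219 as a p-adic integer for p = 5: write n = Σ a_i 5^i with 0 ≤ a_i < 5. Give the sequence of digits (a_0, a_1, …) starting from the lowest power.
(a_0, a_1, …) = (4, 3, 3, 3, 1, 1)

Repeated division by 5 gives the digits low-to-high: 4219 = 4 + 3·5^1 + 3·5^2 + 3·5^3 + 1·5^4 + 1·5^5. Digit sequence: (4, 3, 3, 3, 1, 1).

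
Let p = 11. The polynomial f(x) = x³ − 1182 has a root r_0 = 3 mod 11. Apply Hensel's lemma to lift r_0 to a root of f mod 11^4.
r_3 = 9914 (mod 14641)

Hensel: r_{i+1} = r_i − f(r_i)/f′(r_i) mod 11^{i+2}, where f′(x) = 3x². Iterate:
  r_0 = 3 (mod 11)
  r_1 = 113 (mod 121)
  r_2 = 597 (mod 1331)
  r_3 = 9914 (mod 14641)
Final: r = 9914 with f(r) ≡ 0 mod 11^4.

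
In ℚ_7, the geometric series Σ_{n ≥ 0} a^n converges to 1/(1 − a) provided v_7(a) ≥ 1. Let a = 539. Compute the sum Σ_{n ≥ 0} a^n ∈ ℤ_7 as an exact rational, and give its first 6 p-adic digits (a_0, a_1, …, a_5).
Σ a^n = 1/(1 − a) = -1/538;  first 6 digits = (1, 0, 4, 1, 2, 3)

v_7(a) = 2 ≥ 1, so the series converges in ℤ_7 to 1/(1 − a) = 1/(1 − 539) = -1/538. Expand this rational in ℤ_7: compute digits iteratively via d_i = x_i mod 7, x_{i+1} = (x_i − d_i)/7. The first 6 digits are (1, 0, 4, 1, 2, 3).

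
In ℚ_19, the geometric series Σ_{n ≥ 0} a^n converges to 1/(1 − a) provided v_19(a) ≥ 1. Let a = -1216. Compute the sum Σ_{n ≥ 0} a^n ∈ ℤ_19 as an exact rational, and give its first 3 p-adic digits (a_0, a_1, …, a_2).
Σ a^n = 1/(1 − a) = 1/1217;  first 3 digits = (1, 12, 7)

v_19(a) = 1 ≥ 1, so the series converges in ℤ_19 to 1/(1 − a) = 1/(1 − (-1216)) = 1/1217. Expand this rational in ℤ_19: compute digits iteratively via d_i = x_i mod 19, x_{i+1} = (x_i − d_i)/19. The first 3 digits are (1, 12, 7).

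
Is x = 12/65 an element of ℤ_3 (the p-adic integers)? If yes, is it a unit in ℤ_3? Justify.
x ∈ ℤ_3 but not a unit; v_3(x) = 1 > 0

ℤ_3 = {x ∈ ℚ_3 : v_3(x) ≥ 0} and ℤ_3^× = {x ∈ ℤ_3 : v_3(x) = 0}. Here v_3(12/65) = v_3(num) − v_3(den) = 1; compare against these criteria.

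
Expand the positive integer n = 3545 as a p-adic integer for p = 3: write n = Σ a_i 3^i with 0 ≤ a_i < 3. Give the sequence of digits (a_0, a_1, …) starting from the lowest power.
(a_0, a_1, …) = (2, 2, 0, 2, 1, 2, 1, 1)

Repeated division by 3 gives the digits low-to-high: 3545 = 2 + 2·3^1 + 2·3^3 + 1·3^4 + 2·3^5 + 1·3^6 + 1·3^7. Digit sequence: (2, 2, 0, 2, 1, 2, 1, 1).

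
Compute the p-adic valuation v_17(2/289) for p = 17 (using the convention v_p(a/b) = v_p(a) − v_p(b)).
v_17(2/289) = -2

Factor powers of 17 from the numerator and denominator of the reduced fraction: 2 = 17^0 · 2 and 289 = 17^2 · 1. Apply v_p(a/b) = v_p(a) − v_p(b): v_17(2/289) = 0 − 2 = -2.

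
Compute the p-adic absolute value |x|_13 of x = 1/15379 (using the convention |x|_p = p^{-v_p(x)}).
|1/15379|_13 = 2197

Step 1 — compute v_13(x) by factoring powers of 13 out of the numerator and denominator: v_13(1/15379) = -3. Step 2 — apply |x|_p = p^{-v_p(x)} = 13^{3} = 2197.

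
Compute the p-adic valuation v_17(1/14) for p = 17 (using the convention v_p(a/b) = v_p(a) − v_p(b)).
v_17(1/14) = 0

Factor powers of 17 from the numerator and denominator of the reduced fraction: 1 = 17^0 · 1 and 14 = 17^0 · 14. Apply v_p(a/b) = v_p(a) − v_p(b): v_17(1/14) = 0 − 0 = 0.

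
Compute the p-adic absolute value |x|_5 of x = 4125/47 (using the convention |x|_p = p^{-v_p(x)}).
|4125/47|_5 = 1/125

Step 1 — compute v_5(x) by factoring powers of 5 out of the numerator and denominator: v_5(4125/47) = 3. Step 2 — apply |x|_p = p^{-v_p(x)} = 5^{-3} = 1/125.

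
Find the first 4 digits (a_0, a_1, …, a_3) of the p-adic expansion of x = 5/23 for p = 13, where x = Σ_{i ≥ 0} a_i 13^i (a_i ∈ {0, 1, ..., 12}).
(a_0, …, a_3) = (7, 4, 7, 0)

v_13(5/23) = 0 (numerator and denominator both coprime to 13), so x ∈ ℤ_13^×. Compute digits iteratively via a_i = x_i mod 13, x_{i+1} = (x_i − a_i)/13, with x_0 = x:
  x_0 = 5/23;  a_0 = 7;  x_1 = (x_0 − 7)/13 = -12/23
  x_1 = -12/23;  a_1 = 4;  x_2 = (x_1 − 4)/13 = -8/23
  x_2 = -8/23;  a_2 = 7;  x_3 = (x_2 − 7)/13 = -13/23
  x_3 = -13/23;  a_3 = 0;  x_4 = (x_3 − 0)/13 = -1/23
Digits: (7, 4, 7, 0).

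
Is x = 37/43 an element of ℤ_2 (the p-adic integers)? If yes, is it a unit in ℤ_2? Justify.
x ∈ ℤ_2^× (unit); v_2(x) = 0

ℤ_2 = {x ∈ ℚ_2 : v_2(x) ≥ 0} and ℤ_2^× = {x ∈ ℤ_2 : v_2(x) = 0}. Here v_2(37/43) = v_2(num) − v_2(den) = 0; compare against these criteria.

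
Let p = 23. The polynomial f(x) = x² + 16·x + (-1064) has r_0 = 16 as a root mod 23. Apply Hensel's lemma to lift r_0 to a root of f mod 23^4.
r_3 = 89693 (mod 279841)

Hensel: r_{i+1} = r_i − f(r_i)·(f′(r_i))^{-1} mod 23^{i+2}, f′(x) = 2x + 16. Iterate:
  r_0 = 16 (mod 23)
  r_1 = 292 (mod 529)
  r_2 = 4524 (mod 12167)
  r_3 = 89693 (mod 279841)
Final: r = 89693 satisfies f(r) ≡ 0 mod 23^4.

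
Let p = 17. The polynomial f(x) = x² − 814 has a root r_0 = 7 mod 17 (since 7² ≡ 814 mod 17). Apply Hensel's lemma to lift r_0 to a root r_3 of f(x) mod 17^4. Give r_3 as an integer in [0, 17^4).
r_3 = 64199 (mod 83521)

Hensel's recurrence: r_{i+1} = r_i − f(r_i)·(f′(r_i))^{-1} mod 17^{i+2}, with f′(x) = 2x. Iterate:
  r_0 = 7 (mod 17)
  r_1 = 41 (mod 289)
  r_2 = 330 (mod 4913)
  r_3 = 64199 (mod 83521)
Final: r_3 = 64199, and one checks f(r_3) ≡ 0 mod 17^4.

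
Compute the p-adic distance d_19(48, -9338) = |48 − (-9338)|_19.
d_19(48, -9338) = 1/361

Step 1 — x − y = 48 − (-9338) = 9386. Step 2 — v_19(9386) = 2 (factor: 9386 = (19^2 · 26); the sign does not affect v_p). Step 3 — |x − y|_19 = 19^{-2} = 1/361.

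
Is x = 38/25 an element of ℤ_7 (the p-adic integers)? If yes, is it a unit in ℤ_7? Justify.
x ∈ ℤ_7^× (unit); v_7(x) = 0

ℤ_7 = {x ∈ ℚ_7 : v_7(x) ≥ 0} and ℤ_7^× = {x ∈ ℤ_7 : v_7(x) = 0}. Here v_7(38/25) = v_7(num) − v_7(den) = 0; compare against these criteria.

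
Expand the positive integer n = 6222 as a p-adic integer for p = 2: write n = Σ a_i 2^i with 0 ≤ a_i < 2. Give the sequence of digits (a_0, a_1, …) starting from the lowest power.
(a_0, a_1, …) = (0, 1, 1, 1, 0, 0, 1, 0, 0, 0, 0, 1, 1)

Repeated division by 2 gives the digits low-to-high: 6222 = 1·2^1 + 1·2^2 + 1·2^3 + 1·2^6 + 1·2^11 + 1·2^12. Digit sequence: (0, 1, 1, 1, 0, 0, 1, 0, 0, 0, 0, 1, 1).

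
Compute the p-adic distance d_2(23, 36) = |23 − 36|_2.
d_2(23, 36) = 1

Step 1 — x − y = 23 − 36 = -13. Step 2 — v_2(-13) = 0 (factor: -13 = −(2^0 · 13); the sign does not affect v_p). Step 3 — |x − y|_2 = 2^{0} = 1.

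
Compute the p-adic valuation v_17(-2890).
v_17(-2890) = 2

v_17(n) is the largest exponent k such that 17^k divides n. Factor out: -2890 = -17^2 · 10. (Sign doesn't affect v_p.) So v_17(-2890) = 2.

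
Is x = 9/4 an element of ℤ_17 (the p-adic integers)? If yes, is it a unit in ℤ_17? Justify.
x ∈ ℤ_17^× (unit); v_17(x) = 0

ℤ_17 = {x ∈ ℚ_17 : v_17(x) ≥ 0} and ℤ_17^× = {x ∈ ℤ_17 : v_17(x) = 0}. Here v_17(9/4) = v_17(num) − v_17(den) = 0; compare against these criteria.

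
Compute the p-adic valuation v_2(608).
v_2(608) = 5

v_2(n) is the largest exponent k such that 2^k divides n. Factor out: 608 = 2^5 · 19. (Sign doesn't affect v_p.) So v_2(608) = 5.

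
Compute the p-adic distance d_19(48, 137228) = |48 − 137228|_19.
d_19(48, 137228) = 1/6859

Step 1 — x − y = 48 − 137228 = -137180. Step 2 — v_19(-137180) = 3 (factor: -137180 = −(19^3 · 20); the sign does not affect v_p). Step 3 — |x − y|_19 = 19^{-3} = 1/6859.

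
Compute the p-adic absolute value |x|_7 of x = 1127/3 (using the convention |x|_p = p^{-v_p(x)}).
|1127/3|_7 = 1/49

Step 1 — compute v_7(x) by factoring powers of 7 out of the numerator and denominator: v_7(1127/3) = 2. Step 2 — apply |x|_p = p^{-v_p(x)} = 7^{-2} = 1/49.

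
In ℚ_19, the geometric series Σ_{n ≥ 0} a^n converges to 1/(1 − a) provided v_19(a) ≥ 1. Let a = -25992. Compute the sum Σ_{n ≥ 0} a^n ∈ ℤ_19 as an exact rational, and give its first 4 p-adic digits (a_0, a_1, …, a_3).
Σ a^n = 1/(1 − a) = 1/25993;  first 4 digits = (1, 0, 4, 15)

v_19(a) = 2 ≥ 1, so the series converges in ℤ_19 to 1/(1 − a) = 1/(1 − (-25992)) = 1/25993. Expand this rational in ℤ_19: compute digits iteratively via d_i = x_i mod 19, x_{i+1} = (x_i − d_i)/19. The first 4 digits are (1, 0, 4, 15).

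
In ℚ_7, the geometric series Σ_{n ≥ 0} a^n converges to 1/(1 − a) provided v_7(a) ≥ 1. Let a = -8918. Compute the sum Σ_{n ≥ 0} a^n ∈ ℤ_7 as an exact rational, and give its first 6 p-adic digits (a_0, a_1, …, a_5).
Σ a^n = 1/(1 − a) = 1/8919;  first 6 digits = (1, 0, 0, 2, 3, 6)

v_7(a) = 3 ≥ 1, so the series converges in ℤ_7 to 1/(1 − a) = 1/(1 − (-8918)) = 1/8919. Expand this rational in ℤ_7: compute digits iteratively via d_i = x_i mod 7, x_{i+1} = (x_i − d_i)/7. The first 6 digits are (1, 0, 0, 2, 3, 6).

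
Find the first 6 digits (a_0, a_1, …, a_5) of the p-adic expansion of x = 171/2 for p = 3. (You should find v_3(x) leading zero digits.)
(a_0, …, a_5) = (0, 0, 2, 1, 2, 1)

v_3(171/2) = 2, so a_0 = ... = a_1 = 0. Factor out: x = 3^2 · u with u = 19/2 a unit in ℤ_3. Expand u iteratively via a_{v+i} = u_i mod 3, u_{i+1} = (u_i − a_{v+i})/3:
  u_0 = 19/2;  a_2 = 2;  u_1 = (u_0 − 2)/3 = 5/2
  u_1 = 5/2;  a_3 = 1;  u_2 = (u_1 − 1)/3 = 1/2
  u_2 = 1/2;  a_4 = 2;  u_3 = (u_2 − 2)/3 = -1/2
  u_3 = -1/2;  a_5 = 1;  u_4 = (u_3 − 1)/3 = -1/2
Digits: (0, 0, 2, 1, 2, 1).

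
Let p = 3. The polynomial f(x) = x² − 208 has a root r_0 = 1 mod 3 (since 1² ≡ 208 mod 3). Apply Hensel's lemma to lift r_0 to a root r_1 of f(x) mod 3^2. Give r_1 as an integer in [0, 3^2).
r_1 = 1 (mod 9)

Hensel's recurrence: r_{i+1} = r_i − f(r_i)·(f′(r_i))^{-1} mod 3^{i+2}, with f′(x) = 2x. Iterate:
  r_0 = 1 (mod 3)
  r_1 = 1 (mod 9)
Final: r_1 = 1, and one checks f(r_1) ≡ 0 mod 3^2.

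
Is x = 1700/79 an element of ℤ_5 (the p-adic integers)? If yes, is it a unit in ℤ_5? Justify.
x ∈ ℤ_5 but not a unit; v_5(x) = 2 > 0

ℤ_5 = {x ∈ ℚ_5 : v_5(x) ≥ 0} and ℤ_5^× = {x ∈ ℤ_5 : v_5(x) = 0}. Here v_5(1700/79) = v_5(num) − v_5(den) = 2; compare against these criteria.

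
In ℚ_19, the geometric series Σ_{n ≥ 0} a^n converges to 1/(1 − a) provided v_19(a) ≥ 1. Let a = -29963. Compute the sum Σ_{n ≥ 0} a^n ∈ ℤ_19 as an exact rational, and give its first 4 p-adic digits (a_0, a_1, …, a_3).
Σ a^n = 1/(1 − a) = 1/29964;  first 4 digits = (1, 0, 12, 14)

v_19(a) = 2 ≥ 1, so the series converges in ℤ_19 to 1/(1 − a) = 1/(1 − (-29963)) = 1/29964. Expand this rational in ℤ_19: compute digits iteratively via d_i = x_i mod 19, x_{i+1} = (x_i − d_i)/19. The first 4 digits are (1, 0, 12, 14).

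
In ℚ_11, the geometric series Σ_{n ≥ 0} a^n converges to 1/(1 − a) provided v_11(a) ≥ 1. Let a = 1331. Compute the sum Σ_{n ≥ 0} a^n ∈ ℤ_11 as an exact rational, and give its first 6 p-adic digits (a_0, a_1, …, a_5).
Σ a^n = 1/(1 − a) = -1/1330;  first 6 digits = (1, 0, 0, 1, 0, 0)

v_11(a) = 3 ≥ 1, so the series converges in ℤ_11 to 1/(1 − a) = 1/(1 − 1331) = -1/1330. Expand this rational in ℤ_11: compute digits iteratively via d_i = x_i mod 11, x_{i+1} = (x_i − d_i)/11. The first 6 digits are (1, 0, 0, 1, 0, 0).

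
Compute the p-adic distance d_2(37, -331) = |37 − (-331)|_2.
d_2(37, -331) = 1/16

Step 1 — x − y = 37 − (-331) = 368. Step 2 — v_2(368) = 4 (factor: 368 = (2^4 · 23); the sign does not affect v_p). Step 3 — |x − y|_2 = 2^{-4} = 1/16.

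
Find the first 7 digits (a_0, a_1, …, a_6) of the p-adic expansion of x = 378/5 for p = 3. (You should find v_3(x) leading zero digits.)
(a_0, …, a_6) = (0, 0, 0, 1, 0, 2, 0)

v_3(378/5) = 3, so a_0 = ... = a_2 = 0. Factor out: x = 3^3 · u with u = 14/5 a unit in ℤ_3. Expand u iteratively via a_{v+i} = u_i mod 3, u_{i+1} = (u_i − a_{v+i})/3:
  u_0 = 14/5;  a_3 = 1;  u_1 = (u_0 − 1)/3 = 3/5
  u_1 = 3/5;  a_4 = 0;  u_2 = (u_1 − 0)/3 = 1/5
  u_2 = 1/5;  a_5 = 2;  u_3 = (u_2 − 2)/3 = -3/5
  u_3 = -3/5;  a_6 = 0;  u_4 = (u_3 − 0)/3 = -1/5
Digits: (0, 0, 0, 1, 0, 2, 0).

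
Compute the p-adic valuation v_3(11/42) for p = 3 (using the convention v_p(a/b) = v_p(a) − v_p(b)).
v_3(11/42) = -1

Factor powers of 3 from the numerator and denominator of the reduced fraction: 11 = 3^0 · 11 and 42 = 3^1 · 14. Apply v_p(a/b) = v_p(a) − v_p(b): v_3(11/42) = 0 − 1 = -1.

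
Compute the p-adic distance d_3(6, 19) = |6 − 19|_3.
d_3(6, 19) = 1

Step 1 — x − y = 6 − 19 = -13. Step 2 — v_3(-13) = 0 (factor: -13 = −(3^0 · 13); the sign does not affect v_p). Step 3 — |x − y|_3 = 3^{0} = 1.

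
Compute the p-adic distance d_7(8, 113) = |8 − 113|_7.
d_7(8, 113) = 1/7

Step 1 — x − y = 8 − 113 = -105. Step 2 — v_7(-105) = 1 (factor: -105 = −(7^1 · 15); the sign does not affect v_p). Step 3 — |x − y|_7 = 7^{-1} = 1/7.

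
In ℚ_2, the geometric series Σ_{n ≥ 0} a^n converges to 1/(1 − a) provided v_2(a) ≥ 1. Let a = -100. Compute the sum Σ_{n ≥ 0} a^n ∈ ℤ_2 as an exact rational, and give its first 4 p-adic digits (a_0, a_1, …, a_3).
Σ a^n = 1/(1 − a) = 1/101;  first 4 digits = (1, 0, 1, 1)

v_2(a) = 2 ≥ 1, so the series converges in ℤ_2 to 1/(1 − a) = 1/(1 − (-100)) = 1/101. Expand this rational in ℤ_2: compute digits iteratively via d_i = x_i mod 2, x_{i+1} = (x_i − d_i)/2. The first 4 digits are (1, 0, 1, 1).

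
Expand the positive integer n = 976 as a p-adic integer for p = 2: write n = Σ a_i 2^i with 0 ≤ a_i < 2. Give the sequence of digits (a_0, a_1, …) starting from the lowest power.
(a_0, a_1, …) = (0, 0, 0, 0, 1, 0, 1, 1, 1, 1)

Repeated division by 2 gives the digits low-to-high: 976 = 1·2^4 + 1·2^6 + 1·2^7 + 1·2^8 + 1·2^9. Digit sequence: (0, 0, 0, 0, 1, 0, 1, 1, 1, 1).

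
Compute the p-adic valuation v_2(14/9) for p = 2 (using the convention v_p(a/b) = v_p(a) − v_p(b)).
v_2(14/9) = 1

Factor powers of 2 from the numerator and denominator of the reduced fraction: 14 = 2^1 · 7 and 9 = 2^0 · 9. Apply v_p(a/b) = v_p(a) − v_p(b): v_2(14/9) = 1 − 0 = 1.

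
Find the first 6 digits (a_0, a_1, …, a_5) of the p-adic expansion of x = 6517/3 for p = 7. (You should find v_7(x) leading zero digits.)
(a_0, …, a_5) = (0, 0, 0, 4, 5, 4)

v_7(6517/3) = 3, so a_0 = ... = a_2 = 0. Factor out: x = 7^3 · u with u = 19/3 a unit in ℤ_7. Expand u iteratively via a_{v+i} = u_i mod 7, u_{i+1} = (u_i − a_{v+i})/7:
  u_0 = 19/3;  a_3 = 4;  u_1 = (u_0 − 4)/7 = 1/3
  u_1 = 1/3;  a_4 = 5;  u_2 = (u_1 − 5)/7 = -2/3
  u_2 = -2/3;  a_5 = 4;  u_3 = (u_2 − 4)/7 = -2/3
Digits: (0, 0, 0, 4, 5, 4).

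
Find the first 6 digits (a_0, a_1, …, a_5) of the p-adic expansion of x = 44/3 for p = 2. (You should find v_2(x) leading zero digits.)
(a_0, …, a_5) = (0, 0, 1, 0, 0, 1)

v_2(44/3) = 2, so a_0 = ... = a_1 = 0. Factor out: x = 2^2 · u with u = 11/3 a unit in ℤ_2. Expand u iteratively via a_{v+i} = u_i mod 2, u_{i+1} = (u_i − a_{v+i})/2:
  u_0 = 11/3;  a_2 = 1;  u_1 = (u_0 − 1)/2 = 4/3
  u_1 = 4/3;  a_3 = 0;  u_2 = (u_1 − 0)/2 = 2/3
  u_2 = 2/3;  a_4 = 0;  u_3 = (u_2 − 0)/2 = 1/3
  u_3 = 1/3;  a_5 = 1;  u_4 = (u_3 − 1)/2 = -1/3
Digits: (0, 0, 1, 0, 0, 1).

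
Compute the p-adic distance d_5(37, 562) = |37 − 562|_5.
d_5(37, 562) = 1/25

Step 1 — x − y = 37 − 562 = -525. Step 2 — v_5(-525) = 2 (factor: -525 = −(5^2 · 21); the sign does not affect v_p). Step 3 — |x − y|_5 = 5^{-2} = 1/25.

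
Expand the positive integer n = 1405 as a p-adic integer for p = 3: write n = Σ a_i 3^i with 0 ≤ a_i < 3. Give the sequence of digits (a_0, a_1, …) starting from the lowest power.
(a_0, a_1, …) = (1, 0, 0, 1, 2, 2, 1)

Repeated division by 3 gives the digits low-to-high: 1405 = 1 + 1·3^3 + 2·3^4 + 2·3^5 + 1·3^6. Digit sequence: (1, 0, 0, 1, 2, 2, 1).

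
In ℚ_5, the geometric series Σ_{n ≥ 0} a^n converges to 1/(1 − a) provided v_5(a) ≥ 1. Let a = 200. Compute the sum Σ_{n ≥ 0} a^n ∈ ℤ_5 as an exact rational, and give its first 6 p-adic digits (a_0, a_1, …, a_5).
Σ a^n = 1/(1 − a) = -1/199;  first 6 digits = (1, 0, 3, 1, 4, 2)

v_5(a) = 2 ≥ 1, so the series converges in ℤ_5 to 1/(1 − a) = 1/(1 − 200) = -1/199. Expand this rational in ℤ_5: compute digits iteratively via d_i = x_i mod 5, x_{i+1} = (x_i − d_i)/5. The first 6 digits are (1, 0, 3, 1, 4, 2).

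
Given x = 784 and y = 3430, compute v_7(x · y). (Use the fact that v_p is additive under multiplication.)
v_7(2689120) = 5

v_p(x) = 2 (factor: 784 = 7^2 · 16); v_p(y) = 3 (factor: 3430 = 7^3 · 10). Additivity: v_p(xy) = v_p(x) + v_p(y) = 2 + 3 = 5. (Direct check: xy = 2689120 = 7^5 · (160).)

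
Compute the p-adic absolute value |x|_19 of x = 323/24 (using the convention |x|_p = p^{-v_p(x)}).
|323/24|_19 = 1/19

Step 1 — compute v_19(x) by factoring powers of 19 out of the numerator and denominator: v_19(323/24) = 1. Step 2 — apply |x|_p = p^{-v_p(x)} = 19^{-1} = 1/19.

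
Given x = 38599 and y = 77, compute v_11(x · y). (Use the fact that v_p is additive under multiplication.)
v_11(2972123) = 4

v_p(x) = 3 (factor: 38599 = 11^3 · 29); v_p(y) = 1 (factor: 77 = 11^1 · 7). Additivity: v_p(xy) = v_p(x) + v_p(y) = 3 + 1 = 4. (Direct check: xy = 2972123 = 11^4 · (203).)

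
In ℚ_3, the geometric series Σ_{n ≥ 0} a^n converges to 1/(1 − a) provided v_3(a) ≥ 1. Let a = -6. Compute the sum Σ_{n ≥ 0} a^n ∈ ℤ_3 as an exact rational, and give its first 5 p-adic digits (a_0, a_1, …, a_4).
Σ a^n = 1/(1 − a) = 1/7;  first 5 digits = (1, 1, 0, 2, 1)

v_3(a) = 1 ≥ 1, so the series converges in ℤ_3 to 1/(1 − a) = 1/(1 − (-6)) = 1/7. Expand this rational in ℤ_3: compute digits iteratively via d_i = x_i mod 3, x_{i+1} = (x_i − d_i)/3. The first 5 digits are (1, 1, 0, 2, 1).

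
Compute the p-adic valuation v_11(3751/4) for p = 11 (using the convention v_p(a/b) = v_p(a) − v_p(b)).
v_11(3751/4) = 2

Factor powers of 11 from the numerator and denominator of the reduced fraction: 3751 = 11^2 · 31 and 4 = 11^0 · 4. Apply v_p(a/b) = v_p(a) − v_p(b): v_11(3751/4) = 2 − 0 = 2.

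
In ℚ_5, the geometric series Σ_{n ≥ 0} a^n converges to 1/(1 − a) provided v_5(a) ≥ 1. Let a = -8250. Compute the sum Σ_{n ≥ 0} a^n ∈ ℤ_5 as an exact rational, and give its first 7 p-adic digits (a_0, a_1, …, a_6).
Σ a^n = 1/(1 − a) = 1/8251;  first 7 digits = (1, 0, 0, 4, 1, 2, 0)

v_5(a) = 3 ≥ 1, so the series converges in ℤ_5 to 1/(1 − a) = 1/(1 − (-8250)) = 1/8251. Expand this rational in ℤ_5: compute digits iteratively via d_i = x_i mod 5, x_{i+1} = (x_i − d_i)/5. The first 7 digits are (1, 0, 0, 4, 1, 2, 0).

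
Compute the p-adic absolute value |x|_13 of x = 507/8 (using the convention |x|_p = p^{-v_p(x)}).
|507/8|_13 = 1/169

Step 1 — compute v_13(x) by factoring powers of 13 out of the numerator and denominator: v_13(507/8) = 2. Step 2 — apply |x|_p = p^{-v_p(x)} = 13^{-2} = 1/169.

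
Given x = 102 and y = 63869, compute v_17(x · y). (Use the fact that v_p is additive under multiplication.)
v_17(6514638) = 4

v_p(x) = 1 (factor: 102 = 17^1 · 6); v_p(y) = 3 (factor: 63869 = 17^3 · 13). Additivity: v_p(xy) = v_p(x) + v_p(y) = 1 + 3 = 4. (Direct check: xy = 6514638 = 17^4 · (78).)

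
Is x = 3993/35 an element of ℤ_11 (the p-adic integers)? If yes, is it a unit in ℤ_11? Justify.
x ∈ ℤ_11 but not a unit; v_11(x) = 3 > 0

ℤ_11 = {x ∈ ℚ_11 : v_11(x) ≥ 0} and ℤ_11^× = {x ∈ ℤ_11 : v_11(x) = 0}. Here v_11(3993/35) = v_11(num) − v_11(den) = 3; compare against these criteria.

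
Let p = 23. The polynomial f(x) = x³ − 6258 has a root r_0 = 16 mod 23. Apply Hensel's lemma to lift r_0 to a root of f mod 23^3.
r_2 = 11953 (mod 12167)

Hensel: r_{i+1} = r_i − f(r_i)/f′(r_i) mod 23^{i+2}, where f′(x) = 3x². Iterate:
  r_0 = 16 (mod 23)
  r_1 = 315 (mod 529)
  r_2 = 11953 (mod 12167)
Final: r = 11953 with f(r) ≡ 0 mod 23^3.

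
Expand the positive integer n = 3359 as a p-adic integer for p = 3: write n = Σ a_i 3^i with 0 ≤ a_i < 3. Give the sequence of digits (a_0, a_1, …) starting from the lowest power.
(a_0, a_1, …) = (2, 0, 1, 1, 2, 1, 1, 1)

Repeated division by 3 gives the digits low-to-high: 3359 = 2 + 1·3^2 + 1·3^3 + 2·3^4 + 1·3^5 + 1·3^6 + 1·3^7. Digit sequence: (2, 0, 1, 1, 2, 1, 1, 1).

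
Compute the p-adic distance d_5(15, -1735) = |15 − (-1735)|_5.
d_5(15, -1735) = 1/125

Step 1 — x − y = 15 − (-1735) = 1750. Step 2 — v_5(1750) = 3 (factor: 1750 = (5^3 · 14); the sign does not affect v_p). Step 3 — |x − y|_5 = 5^{-3} = 1/125.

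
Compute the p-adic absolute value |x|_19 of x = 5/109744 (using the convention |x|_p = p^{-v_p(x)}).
|5/109744|_19 = 6859

Step 1 — compute v_19(x) by factoring powers of 19 out of the numerator and denominator: v_19(5/109744) = -3. Step 2 — apply |x|_p = p^{-v_p(x)} = 19^{3} = 6859.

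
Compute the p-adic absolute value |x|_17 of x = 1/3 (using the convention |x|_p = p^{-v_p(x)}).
|1/3|_17 = 1

Step 1 — compute v_17(x) by factoring powers of 17 out of the numerator and denominator: v_17(1/3) = 0. Step 2 — apply |x|_p = p^{-v_p(x)} = 17^{0} = 1.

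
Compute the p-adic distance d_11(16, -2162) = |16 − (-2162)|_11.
d_11(16, -2162) = 1/121

Step 1 — x − y = 16 − (-2162) = 2178. Step 2 — v_11(2178) = 2 (factor: 2178 = (11^2 · 18); the sign does not affect v_p). Step 3 — |x − y|_11 = 11^{-2} = 1/121.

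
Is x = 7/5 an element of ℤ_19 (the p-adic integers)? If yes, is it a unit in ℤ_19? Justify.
x ∈ ℤ_19^× (unit); v_19(x) = 0

ℤ_19 = {x ∈ ℚ_19 : v_19(x) ≥ 0} and ℤ_19^× = {x ∈ ℤ_19 : v_19(x) = 0}. Here v_19(7/5) = v_19(num) − v_19(den) = 0; compare against these criteria.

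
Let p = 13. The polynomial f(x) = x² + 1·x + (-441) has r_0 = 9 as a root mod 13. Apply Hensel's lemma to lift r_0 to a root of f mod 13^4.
r_3 = 21615 (mod 28561)

Hensel: r_{i+1} = r_i − f(r_i)·(f′(r_i))^{-1} mod 13^{i+2}, f′(x) = 2x + 1. Iterate:
  r_0 = 9 (mod 13)
  r_1 = 152 (mod 169)
  r_2 = 1842 (mod 2197)
  r_3 = 21615 (mod 28561)
Final: r = 21615 satisfies f(r) ≡ 0 mod 13^4.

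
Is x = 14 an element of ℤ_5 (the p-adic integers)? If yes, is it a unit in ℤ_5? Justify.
x ∈ ℤ_5^× (unit); v_5(x) = 0

ℤ_5 = {x ∈ ℚ_5 : v_5(x) ≥ 0} and ℤ_5^× = {x ∈ ℤ_5 : v_5(x) = 0}. Here v_5(14) = v_5(num) − v_5(den) = 0; compare against these criteria.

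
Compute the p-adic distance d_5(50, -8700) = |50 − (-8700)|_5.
d_5(50, -8700) = 1/625

Step 1 — x − y = 50 − (-8700) = 8750. Step 2 — v_5(8750) = 4 (factor: 8750 = (5^4 · 14); the sign does not affect v_p). Step 3 — |x − y|_5 = 5^{-4} = 1/625.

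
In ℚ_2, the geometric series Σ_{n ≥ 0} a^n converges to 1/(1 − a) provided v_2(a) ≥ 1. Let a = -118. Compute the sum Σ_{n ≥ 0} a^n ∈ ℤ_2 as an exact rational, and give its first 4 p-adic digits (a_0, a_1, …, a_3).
Σ a^n = 1/(1 − a) = 1/119;  first 4 digits = (1, 1, 1, 0)

v_2(a) = 1 ≥ 1, so the series converges in ℤ_2 to 1/(1 − a) = 1/(1 − (-118)) = 1/119. Expand this rational in ℤ_2: compute digits iteratively via d_i = x_i mod 2, x_{i+1} = (x_i − d_i)/2. The first 4 digits are (1, 1, 1, 0).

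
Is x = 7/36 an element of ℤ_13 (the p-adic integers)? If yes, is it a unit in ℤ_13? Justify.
x ∈ ℤ_13^× (unit); v_13(x) = 0

ℤ_13 = {x ∈ ℚ_13 : v_13(x) ≥ 0} and ℤ_13^× = {x ∈ ℤ_13 : v_13(x) = 0}. Here v_13(7/36) = v_13(num) − v_13(den) = 0; compare against these criteria.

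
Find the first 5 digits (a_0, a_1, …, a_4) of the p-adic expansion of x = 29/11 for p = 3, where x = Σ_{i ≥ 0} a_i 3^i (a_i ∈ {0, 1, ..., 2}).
(a_0, …, a_4) = (1, 0, 1, 0, 1)

v_3(29/11) = 0 (numerator and denominator both coprime to 3), so x ∈ ℤ_3^×. Compute digits iteratively via a_i = x_i mod 3, x_{i+1} = (x_i − a_i)/3, with x_0 = x:
  x_0 = 29/11;  a_0 = 1;  x_1 = (x_0 − 1)/3 = 6/11
  x_1 = 6/11;  a_1 = 0;  x_2 = (x_1 − 0)/3 = 2/11
  x_2 = 2/11;  a_2 = 1;  x_3 = (x_2 − 1)/3 = -3/11
  x_3 = -3/11;  a_3 = 0;  x_4 = (x_3 − 0)/3 = -1/11
  x_4 = -1/11;  a_4 = 1;  x_5 = (x_4 − 1)/3 = -4/11
Digits: (1, 0, 1, 0, 1).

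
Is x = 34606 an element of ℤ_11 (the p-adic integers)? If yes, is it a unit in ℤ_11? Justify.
x ∈ ℤ_11 but not a unit; v_11(x) = 3 > 0

ℤ_11 = {x ∈ ℚ_11 : v_11(x) ≥ 0} and ℤ_11^× = {x ∈ ℤ_11 : v_11(x) = 0}. Here v_11(34606) = v_11(num) − v_11(den) = 3; compare against these criteria.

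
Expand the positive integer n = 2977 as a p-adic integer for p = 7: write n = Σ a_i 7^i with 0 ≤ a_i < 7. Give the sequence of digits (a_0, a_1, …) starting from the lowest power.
(a_0, a_1, …) = (2, 5, 4, 1, 1)

Repeated division by 7 gives the digits low-to-high: 2977 = 2 + 5·7^1 + 4·7^2 + 1·7^3 + 1·7^4. Digit sequence: (2, 5, 4, 1, 1).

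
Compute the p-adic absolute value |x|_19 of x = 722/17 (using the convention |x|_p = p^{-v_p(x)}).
|722/17|_19 = 1/361

Step 1 — compute v_19(x) by factoring powers of 19 out of the numerator and denominator: v_19(722/17) = 2. Step 2 — apply |x|_p = p^{-v_p(x)} = 19^{-2} = 1/361.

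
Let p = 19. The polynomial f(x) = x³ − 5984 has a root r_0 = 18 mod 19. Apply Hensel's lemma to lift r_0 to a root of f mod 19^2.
r_1 = 189 (mod 361)

Hensel: r_{i+1} = r_i − f(r_i)/f′(r_i) mod 19^{i+2}, where f′(x) = 3x². Iterate:
  r_0 = 18 (mod 19)
  r_1 = 189 (mod 361)
Final: r = 189 with f(r) ≡ 0 mod 19^2.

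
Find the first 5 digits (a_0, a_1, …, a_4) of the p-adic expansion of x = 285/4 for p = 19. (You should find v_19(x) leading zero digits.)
(a_0, …, a_4) = (0, 18, 4, 14, 4)

v_19(285/4) = 1, so a_0 = ... = a_0 = 0. Factor out: x = 19^1 · u with u = 15/4 a unit in ℤ_19. Expand u iteratively via a_{v+i} = u_i mod 19, u_{i+1} = (u_i − a_{v+i})/19:
  u_0 = 15/4;  a_1 = 18;  u_1 = (u_0 − 18)/19 = -3/4
  u_1 = -3/4;  a_2 = 4;  u_2 = (u_1 − 4)/19 = -1/4
  u_2 = -1/4;  a_3 = 14;  u_3 = (u_2 − 14)/19 = -3/4
  u_3 = -3/4;  a_4 = 4;  u_4 = (u_3 − 4)/19 = -1/4
Digits: (0, 18, 4, 14, 4).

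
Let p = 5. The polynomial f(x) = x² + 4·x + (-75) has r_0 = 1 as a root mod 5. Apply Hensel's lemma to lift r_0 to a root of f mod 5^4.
r_3 = 446 (mod 625)

Hensel: r_{i+1} = r_i − f(r_i)·(f′(r_i))^{-1} mod 5^{i+2}, f′(x) = 2x + 4. Iterate:
  r_0 = 1 (mod 5)
  r_1 = 21 (mod 25)
  r_2 = 71 (mod 125)
  r_3 = 446 (mod 625)
Final: r = 446 satisfies f(r) ≡ 0 mod 5^4.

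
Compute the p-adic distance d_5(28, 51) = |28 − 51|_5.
d_5(28, 51) = 1

Step 1 — x − y = 28 − 51 = -23. Step 2 — v_5(-23) = 0 (factor: -23 = −(5^0 · 23); the sign does not affect v_p). Step 3 — |x − y|_5 = 5^{0} = 1.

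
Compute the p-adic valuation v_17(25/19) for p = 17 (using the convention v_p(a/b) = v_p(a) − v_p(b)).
v_17(25/19) = 0

Factor powers of 17 from the numerator and denominator of the reduced fraction: 25 = 17^0 · 25 and 19 = 17^0 · 19. Apply v_p(a/b) = v_p(a) − v_p(b): v_17(25/19) = 0 − 0 = 0.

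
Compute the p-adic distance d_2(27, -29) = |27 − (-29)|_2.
d_2(27, -29) = 1/8

Step 1 — x − y = 27 − (-29) = 56. Step 2 — v_2(56) = 3 (factor: 56 = (2^3 · 7); the sign does not affect v_p). Step 3 — |x − y|_2 = 2^{-3} = 1/8.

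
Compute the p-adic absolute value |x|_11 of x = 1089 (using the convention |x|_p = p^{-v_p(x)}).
|1089|_11 = 1/121

Step 1 — compute v_11(x) by factoring powers of 11 out of the numerator and denominator: v_11(1089) = 2. Step 2 — apply |x|_p = p^{-v_p(x)} = 11^{-2} = 1/121.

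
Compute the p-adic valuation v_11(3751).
v_11(3751) = 2

v_11(n) is the largest exponent k such that 11^k divides n. Factor out: 3751 = 11^2 · 31. (Sign doesn't affect v_p.) So v_11(3751) = 2.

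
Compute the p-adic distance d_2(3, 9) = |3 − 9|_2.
d_2(3, 9) = 1/2

Step 1 — x − y = 3 − 9 = -6. Step 2 — v_2(-6) = 1 (factor: -6 = −(2^1 · 3); the sign does not affect v_p). Step 3 — |x − y|_2 = 2^{-1} = 1/2.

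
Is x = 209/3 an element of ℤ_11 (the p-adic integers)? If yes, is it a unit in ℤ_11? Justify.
x ∈ ℤ_11 but not a unit; v_11(x) = 1 > 0

ℤ_11 = {x ∈ ℚ_11 : v_11(x) ≥ 0} and ℤ_11^× = {x ∈ ℤ_11 : v_11(x) = 0}. Here v_11(209/3) = v_11(num) − v_11(den) = 1; compare against these criteria.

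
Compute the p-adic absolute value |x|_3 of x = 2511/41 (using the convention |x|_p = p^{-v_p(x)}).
|2511/41|_3 = 1/81

Step 1 — compute v_3(x) by factoring powers of 3 out of the numerator and denominator: v_3(2511/41) = 4. Step 2 — apply |x|_p = p^{-v_p(x)} = 3^{-4} = 1/81.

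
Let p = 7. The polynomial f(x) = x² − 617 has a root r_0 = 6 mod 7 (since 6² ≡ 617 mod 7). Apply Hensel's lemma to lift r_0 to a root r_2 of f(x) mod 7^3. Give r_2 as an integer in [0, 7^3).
r_2 = 132 (mod 343)

Hensel's recurrence: r_{i+1} = r_i − f(r_i)·(f′(r_i))^{-1} mod 7^{i+2}, with f′(x) = 2x. Iterate:
  r_0 = 6 (mod 7)
  r_1 = 34 (mod 49)
  r_2 = 132 (mod 343)
Final: r_2 = 132, and one checks f(r_2) ≡ 0 mod 7^3.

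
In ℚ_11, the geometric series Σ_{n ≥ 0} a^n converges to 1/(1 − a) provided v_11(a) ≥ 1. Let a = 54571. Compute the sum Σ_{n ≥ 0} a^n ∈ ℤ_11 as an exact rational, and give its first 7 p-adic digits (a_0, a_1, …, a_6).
Σ a^n = 1/(1 − a) = -1/54570;  first 7 digits = (1, 0, 0, 8, 3, 0, 9)

v_11(a) = 3 ≥ 1, so the series converges in ℤ_11 to 1/(1 − a) = 1/(1 − 54571) = -1/54570. Expand this rational in ℤ_11: compute digits iteratively via d_i = x_i mod 11, x_{i+1} = (x_i − d_i)/11. The first 7 digits are (1, 0, 0, 8, 3, 0, 9).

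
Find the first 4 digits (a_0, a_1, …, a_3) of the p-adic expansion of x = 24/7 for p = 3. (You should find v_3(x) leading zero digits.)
(a_0, …, a_3) = (0, 2, 1, 0)

v_3(24/7) = 1, so a_0 = ... = a_0 = 0. Factor out: x = 3^1 · u with u = 8/7 a unit in ℤ_3. Expand u iteratively via a_{v+i} = u_i mod 3, u_{i+1} = (u_i − a_{v+i})/3:
  u_0 = 8/7;  a_1 = 2;  u_1 = (u_0 − 2)/3 = -2/7
  u_1 = -2/7;  a_2 = 1;  u_2 = (u_1 − 1)/3 = -3/7
  u_2 = -3/7;  a_3 = 0;  u_3 = (u_2 − 0)/3 = -1/7
Digits: (0, 2, 1, 0).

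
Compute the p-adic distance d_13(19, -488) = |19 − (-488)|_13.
d_13(19, -488) = 1/169

Step 1 — x − y = 19 − (-488) = 507. Step 2 — v_13(507) = 2 (factor: 507 = (13^2 · 3); the sign does not affect v_p). Step 3 — |x − y|_13 = 13^{-2} = 1/169.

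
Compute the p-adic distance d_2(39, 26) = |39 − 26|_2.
d_2(39, 26) = 1

Step 1 — x − y = 39 − 26 = 13. Step 2 — v_2(13) = 0 (factor: 13 = (2^0 · 13); the sign does not affect v_p). Step 3 — |x − y|_2 = 2^{0} = 1.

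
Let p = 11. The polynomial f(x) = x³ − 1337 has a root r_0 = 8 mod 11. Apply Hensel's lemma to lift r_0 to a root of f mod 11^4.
r_3 = 4408 (mod 14641)

Hensel: r_{i+1} = r_i − f(r_i)/f′(r_i) mod 11^{i+2}, where f′(x) = 3x². Iterate:
  r_0 = 8 (mod 11)
  r_1 = 52 (mod 121)
  r_2 = 415 (mod 1331)
  r_3 = 4408 (mod 14641)
Final: r = 4408 with f(r) ≡ 0 mod 11^4.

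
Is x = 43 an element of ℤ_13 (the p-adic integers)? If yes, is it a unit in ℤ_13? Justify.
x ∈ ℤ_13^× (unit); v_13(x) = 0

ℤ_13 = {x ∈ ℚ_13 : v_13(x) ≥ 0} and ℤ_13^× = {x ∈ ℤ_13 : v_13(x) = 0}. Here v_13(43) = v_13(num) − v_13(den) = 0; compare against these criteria.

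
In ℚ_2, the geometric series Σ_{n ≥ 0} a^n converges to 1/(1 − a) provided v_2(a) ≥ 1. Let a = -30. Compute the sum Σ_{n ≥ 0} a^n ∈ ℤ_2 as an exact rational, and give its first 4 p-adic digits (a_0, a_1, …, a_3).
Σ a^n = 1/(1 − a) = 1/31;  first 4 digits = (1, 1, 1, 1)

v_2(a) = 1 ≥ 1, so the series converges in ℤ_2 to 1/(1 − a) = 1/(1 − (-30)) = 1/31. Expand this rational in ℤ_2: compute digits iteratively via d_i = x_i mod 2, x_{i+1} = (x_i − d_i)/2. The first 4 digits are (1, 1, 1, 1).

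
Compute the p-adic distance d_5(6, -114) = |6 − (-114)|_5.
d_5(6, -114) = 1/5

Step 1 — x − y = 6 − (-114) = 120. Step 2 — v_5(120) = 1 (factor: 120 = (5^1 · 24); the sign does not affect v_p). Step 3 — |x − y|_5 = 5^{-1} = 1/5.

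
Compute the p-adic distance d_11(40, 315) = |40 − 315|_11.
d_11(40, 315) = 1/11

Step 1 — x − y = 40 − 315 = -275. Step 2 — v_11(-275) = 1 (factor: -275 = −(11^1 · 25); the sign does not affect v_p). Step 3 — |x − y|_11 = 11^{-1} = 1/11.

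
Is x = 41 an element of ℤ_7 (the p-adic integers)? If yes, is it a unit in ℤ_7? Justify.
x ∈ ℤ_7^× (unit); v_7(x) = 0

ℤ_7 = {x ∈ ℚ_7 : v_7(x) ≥ 0} and ℤ_7^× = {x ∈ ℤ_7 : v_7(x) = 0}. Here v_7(41) = v_7(num) − v_7(den) = 0; compare against these criteria.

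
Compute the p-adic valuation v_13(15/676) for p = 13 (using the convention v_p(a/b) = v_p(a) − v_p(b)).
v_13(15/676) = -2

Factor powers of 13 from the numerator and denominator of the reduced fraction: 15 = 13^0 · 15 and 676 = 13^2 · 4. Apply v_p(a/b) = v_p(a) − v_p(b): v_13(15/676) = 0 − 2 = -2.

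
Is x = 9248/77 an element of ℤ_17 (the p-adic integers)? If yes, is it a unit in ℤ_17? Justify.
x ∈ ℤ_17 but not a unit; v_17(x) = 2 > 0

ℤ_17 = {x ∈ ℚ_17 : v_17(x) ≥ 0} and ℤ_17^× = {x ∈ ℤ_17 : v_17(x) = 0}. Here v_17(9248/77) = v_17(num) − v_17(den) = 2; compare against these criteria.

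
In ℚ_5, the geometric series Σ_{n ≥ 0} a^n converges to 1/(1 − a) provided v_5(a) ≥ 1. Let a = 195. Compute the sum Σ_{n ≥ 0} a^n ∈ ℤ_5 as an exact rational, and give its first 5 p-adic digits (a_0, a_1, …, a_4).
Σ a^n = 1/(1 − a) = -1/194;  first 5 digits = (1, 4, 3, 4, 0)

v_5(a) = 1 ≥ 1, so the series converges in ℤ_5 to 1/(1 − a) = 1/(1 − 195) = -1/194. Expand this rational in ℤ_5: compute digits iteratively via d_i = x_i mod 5, x_{i+1} = (x_i − d_i)/5. The first 5 digits are (1, 4, 3, 4, 0).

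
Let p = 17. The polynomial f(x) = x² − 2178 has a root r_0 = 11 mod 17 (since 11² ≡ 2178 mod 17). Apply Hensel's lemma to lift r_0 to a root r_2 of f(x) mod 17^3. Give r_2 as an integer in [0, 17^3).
r_2 = 4006 (mod 4913)

Hensel's recurrence: r_{i+1} = r_i − f(r_i)·(f′(r_i))^{-1} mod 17^{i+2}, with f′(x) = 2x. Iterate:
  r_0 = 11 (mod 17)
  r_1 = 249 (mod 289)
  r_2 = 4006 (mod 4913)
Final: r_2 = 4006, and one checks f(r_2) ≡ 0 mod 17^3.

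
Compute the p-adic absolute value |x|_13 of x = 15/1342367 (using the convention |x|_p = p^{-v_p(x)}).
|15/1342367|_13 = 28561

Step 1 — compute v_13(x) by factoring powers of 13 out of the numerator and denominator: v_13(15/1342367) = -4. Step 2 — apply |x|_p = p^{-v_p(x)} = 13^{4} = 28561.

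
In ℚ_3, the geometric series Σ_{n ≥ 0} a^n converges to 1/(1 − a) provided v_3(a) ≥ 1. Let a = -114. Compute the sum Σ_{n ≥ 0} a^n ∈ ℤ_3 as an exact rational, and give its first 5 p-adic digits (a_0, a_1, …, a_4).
Σ a^n = 1/(1 − a) = 1/115;  first 5 digits = (1, 1, 0, 1, 1)

v_3(a) = 1 ≥ 1, so the series converges in ℤ_3 to 1/(1 − a) = 1/(1 − (-114)) = 1/115. Expand this rational in ℤ_3: compute digits iteratively via d_i = x_i mod 3, x_{i+1} = (x_i − d_i)/3. The first 5 digits are (1, 1, 0, 1, 1).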